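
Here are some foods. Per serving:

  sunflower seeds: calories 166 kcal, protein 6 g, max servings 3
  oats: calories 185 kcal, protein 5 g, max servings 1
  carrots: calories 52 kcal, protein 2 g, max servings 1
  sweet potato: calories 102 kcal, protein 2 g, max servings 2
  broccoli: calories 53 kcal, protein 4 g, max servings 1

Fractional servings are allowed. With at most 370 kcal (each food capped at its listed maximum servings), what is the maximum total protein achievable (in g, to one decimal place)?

15.6 g

Protein per kcal: broccoli 0.07547, carrots 0.03846, sunflower seeds 0.03614, oats 0.02703, sweet potato 0.01961.
Take 1 serving of broccoli: uses 53 kcal, +4.0 g protein (running total 4.0 g).
Take 1 serving of carrots: uses 52 kcal, +2.0 g protein (running total 6.0 g).
Take 1.596 servings of sunflower seeds: uses 265 kcal, +9.6 g protein (running total 15.6 g).
Filling greedily by protein-per-kcal is optimal for one linear limit, giving 15.6 g.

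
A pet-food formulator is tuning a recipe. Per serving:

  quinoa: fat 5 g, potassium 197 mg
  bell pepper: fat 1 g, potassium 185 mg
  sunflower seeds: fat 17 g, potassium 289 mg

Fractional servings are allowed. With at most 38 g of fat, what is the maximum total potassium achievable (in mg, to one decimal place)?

7030.0 mg

Potassium per g fat: bell pepper 185, quinoa 39.4, sunflower seeds 17.
With no serving limits, spend the whole fat allowance on bell pepper: 38 g / 1 g × 185 mg = 7030.0 mg.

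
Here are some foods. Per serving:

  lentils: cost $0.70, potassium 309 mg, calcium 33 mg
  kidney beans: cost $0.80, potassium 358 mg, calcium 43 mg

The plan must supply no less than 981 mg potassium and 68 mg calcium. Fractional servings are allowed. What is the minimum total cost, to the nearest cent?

With two linear requirements the optimum uses one or two foods; enumerate the corners.
lentils only: max(981/309, 68/33) = 3.175 servings → $2.22.
kidney beans only: max(981/358, 68/43) = 2.74 servings → $2.19.
lentils + kidney beans: the both-tight solution has a negative serving — not a feasible corner.
Cheapest feasible corner: $2.19.

$2.19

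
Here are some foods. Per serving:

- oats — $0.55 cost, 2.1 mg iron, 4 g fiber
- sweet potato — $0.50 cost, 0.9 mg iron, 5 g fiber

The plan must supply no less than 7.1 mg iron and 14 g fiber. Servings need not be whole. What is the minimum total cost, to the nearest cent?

Check every corner: each single food scaled to meet both minima, and each pair solved so both constraints bind.
oats only: max(7.1/2.1, 14/4) = 3.5 servings → $1.93.
sweet potato only: max(7.1/0.9, 14/5) = 7.889 servings → $3.94.
oats + sweet potato with both tight: 3.319 servings and 0.1449 servings → $1.90.
Cheapest feasible corner: $1.90.

$1.90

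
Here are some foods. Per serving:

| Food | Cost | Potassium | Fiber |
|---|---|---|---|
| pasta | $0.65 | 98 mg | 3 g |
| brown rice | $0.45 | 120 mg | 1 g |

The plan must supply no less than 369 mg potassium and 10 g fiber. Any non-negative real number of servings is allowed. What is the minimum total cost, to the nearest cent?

$2.28

For a min-cost LP with two ≥-constraints, a basic feasible solution has at most two positive variables.
pasta only: max(369/98, 10/3) = 3.765 servings → $2.45.
brown rice only: max(369/120, 10/1) = 10 servings → $4.50.
pasta + brown rice with both tight: 3.172 servings and 0.4847 servings → $2.28.
Cheapest feasible corner: $2.28.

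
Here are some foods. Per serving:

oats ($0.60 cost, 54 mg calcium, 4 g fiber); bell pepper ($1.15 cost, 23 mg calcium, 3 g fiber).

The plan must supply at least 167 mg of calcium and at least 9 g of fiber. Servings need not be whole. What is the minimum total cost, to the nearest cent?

oats only: max(167/54, 9/4) = 3.093 servings → $1.86.
bell pepper only: max(167/23, 9/3) = 7.261 servings → $8.35.
oats + bell pepper: intersection lies outside the first quadrant.
So the least-cost plan costs $1.86.

$1.86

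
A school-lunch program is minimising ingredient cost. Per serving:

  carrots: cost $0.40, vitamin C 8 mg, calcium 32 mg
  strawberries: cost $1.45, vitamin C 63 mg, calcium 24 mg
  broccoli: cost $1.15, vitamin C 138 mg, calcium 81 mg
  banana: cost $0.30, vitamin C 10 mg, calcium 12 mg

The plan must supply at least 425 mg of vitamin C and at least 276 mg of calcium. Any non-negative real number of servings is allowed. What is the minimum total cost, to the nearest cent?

Minimising a linear cost over {vitamin C ≥ 425, calcium ≥ 276, servings ≥ 0} — the optimum is at a vertex, using one or two foods.
carrots only: max(425/8, 276/32) = 53.12 servings → $21.25.
strawberries only: max(425/63, 276/24) = 11.5 servings → $16.68.
broccoli only: max(425/138, 276/81) = 3.407 servings → $3.92.
banana only: max(425/10, 276/12) = 42.5 servings → $12.75.
carrots + strawberries with both tight: 3.941 servings and 6.246 servings → $10.63.
carrots + broccoli with both tight: 0.9721 servings and 3.023 servings → $3.87.
carrots + banana: the both-tight solution has a negative serving — not a feasible corner.
strawberries + broccoli with both targets exact would need a negative amount; discard.
strawberries + banana with both tight: 4.535 servings and 13.93 servings → $10.75.
broccoli + banana with both tight: 2.766 servings and 4.33 servings → $4.48.
So the least-cost plan costs $3.87.

$3.87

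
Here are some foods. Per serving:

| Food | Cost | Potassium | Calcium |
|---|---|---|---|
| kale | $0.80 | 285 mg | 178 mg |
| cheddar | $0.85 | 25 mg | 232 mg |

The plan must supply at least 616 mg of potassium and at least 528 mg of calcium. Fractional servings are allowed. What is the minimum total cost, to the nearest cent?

$2.25

With two linear requirements the optimum uses one or two foods; enumerate the corners.
kale only: max(616/285, 528/178) = 2.966 servings → $2.37.
cheddar only: max(616/25, 528/232) = 24.64 servings → $20.94.
kale + cheddar with both tight: 2.103 servings and 0.6621 servings → $2.25.
Cheapest feasible corner: $2.25.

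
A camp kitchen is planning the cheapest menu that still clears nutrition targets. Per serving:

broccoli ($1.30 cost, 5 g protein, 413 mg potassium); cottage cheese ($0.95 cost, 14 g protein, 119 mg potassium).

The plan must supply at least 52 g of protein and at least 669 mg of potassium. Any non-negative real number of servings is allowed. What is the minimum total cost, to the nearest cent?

$4.12

With two linear requirements the optimum uses one or two foods; enumerate the corners.
broccoli only: max(52/5, 669/413) = 10.4 servings → $13.52.
cottage cheese only: max(52/14, 669/119) = 5.622 servings → $5.34.
broccoli + cottage cheese with both tight: 0.6127 servings and 3.495 servings → $4.12.
The minimum over all feasible corners is $4.12.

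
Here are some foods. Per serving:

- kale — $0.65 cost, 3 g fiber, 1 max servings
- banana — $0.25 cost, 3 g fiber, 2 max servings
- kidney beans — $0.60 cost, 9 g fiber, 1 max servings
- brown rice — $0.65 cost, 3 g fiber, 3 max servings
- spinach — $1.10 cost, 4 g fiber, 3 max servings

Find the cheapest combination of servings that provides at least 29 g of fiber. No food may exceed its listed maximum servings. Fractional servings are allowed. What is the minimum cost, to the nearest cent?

$4.25

Cost per g of fiber: kidney beans $0.0667, banana $0.0833, kale $0.2167, brown rice $0.2167, spinach $0.2750.
Take 1 serving of kidney beans: +9.0 g fiber for $0.60 (total $0.60, still need 20.0 g).
Take 2 servings of banana: +6.0 g fiber for $0.50 (total $1.10, still need 14.0 g).
Take 1 serving of kale: +3.0 g fiber for $0.65 (total $1.75, still need 11.0 g).
Take 3 servings of brown rice: +9.0 g fiber for $1.95 (total $3.70, still need 2.0 g).
Take 0.5 servings of spinach: +2.0 g fiber for $0.55 (total $4.25, still need 0.0 g).
Greedy by cheapest-per-g is optimal for a single linear constraint, so the minimum cost is $4.25.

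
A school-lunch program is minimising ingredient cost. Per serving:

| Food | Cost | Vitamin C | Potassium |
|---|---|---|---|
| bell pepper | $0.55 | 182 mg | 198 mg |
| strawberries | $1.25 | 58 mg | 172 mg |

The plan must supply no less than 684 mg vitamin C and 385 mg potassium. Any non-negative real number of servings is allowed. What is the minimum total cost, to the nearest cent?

$2.07

A basic optimal solution has at most two foods positive. Try each food alone and each pair with both targets met exactly.
bell pepper only: max(684/182, 385/198) = 3.758 servings → $2.07.
strawberries only: max(684/58, 385/172) = 11.79 servings → $14.74.
bell pepper + strawberries: the both-tight solution has a negative serving — not a feasible corner.
The minimum over all feasible corners is $2.07.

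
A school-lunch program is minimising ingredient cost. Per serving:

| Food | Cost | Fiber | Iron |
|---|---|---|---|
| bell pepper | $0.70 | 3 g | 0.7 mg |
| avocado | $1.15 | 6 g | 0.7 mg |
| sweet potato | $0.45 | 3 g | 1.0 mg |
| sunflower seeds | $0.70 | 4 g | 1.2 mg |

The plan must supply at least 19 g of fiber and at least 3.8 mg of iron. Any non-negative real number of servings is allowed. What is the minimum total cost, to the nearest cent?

$2.85

A basic optimal solution has at most two foods positive. Try each food alone and each pair with both targets met exactly.
bell pepper only: max(19/3, 3.8/0.7) = 6.333 servings → $4.43.
avocado only: max(19/6, 3.8/0.7) = 5.429 servings → $6.24.
sweet potato only: max(19/3, 3.8/1.0) = 6.333 servings → $2.85.
sunflower seeds only: max(19/4, 3.8/1.2) = 4.75 servings → $3.33.
bell pepper + avocado with both tight: 4.524 servings and 0.9048 servings → $4.21.
bell pepper + sweet potato: the both-tight solution has a negative serving — not a feasible corner.
bell pepper + sunflower seeds: the both-tight solution has a negative serving — not a feasible corner.
avocado + sweet potato with both tight: 1.949 servings and 2.436 servings → $3.34.
avocado + sunflower seeds with both tight: 1.727 servings and 2.159 servings → $3.50.
sweet potato + sunflower seeds: the both-tight solution has a negative serving — not a feasible corner.
Cheapest feasible corner: $2.85.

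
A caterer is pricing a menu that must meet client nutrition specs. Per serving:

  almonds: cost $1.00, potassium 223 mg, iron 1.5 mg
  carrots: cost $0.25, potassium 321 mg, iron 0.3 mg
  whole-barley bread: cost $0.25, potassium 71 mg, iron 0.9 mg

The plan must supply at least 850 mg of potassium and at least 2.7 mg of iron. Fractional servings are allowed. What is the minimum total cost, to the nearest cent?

$1.11

With two linear requirements the optimum uses one or two foods; enumerate the corners.
almonds only: max(850/223, 2.7/1.5) = 3.812 servings → $3.81.
carrots only: max(850/321, 2.7/0.3) = 9 servings → $2.25.
whole-barley bread only: max(850/71, 2.7/0.9) = 11.97 servings → $2.99.
almonds + carrots with both tight: 1.475 servings and 1.623 servings → $1.88.
almonds + whole-barley bread: intersection lies outside the first quadrant.
carrots + whole-barley bread with both tight: 2.142 servings and 2.286 servings → $1.11.
The minimum over all feasible corners is $1.11.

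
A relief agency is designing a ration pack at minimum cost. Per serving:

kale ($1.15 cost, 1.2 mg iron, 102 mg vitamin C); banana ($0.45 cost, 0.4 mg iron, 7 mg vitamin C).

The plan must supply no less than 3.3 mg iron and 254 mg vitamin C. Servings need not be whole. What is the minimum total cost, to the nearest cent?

Two binding constraints pin down two serving amounts, so the optimal mix uses at most two foods. The candidates are each food alone (scaled to the tighter of iron/vitamin C) and each pair with both constraints tight.
kale only: max(3.3/1.2, 254/102) = 2.75 servings → $3.16.
banana only: max(3.3/0.4, 254/7) = 36.29 servings → $16.33.
kale + banana with both tight: 2.423 servings and 0.9815 servings → $3.23.
The minimum over all feasible corners is $3.16.

$3.16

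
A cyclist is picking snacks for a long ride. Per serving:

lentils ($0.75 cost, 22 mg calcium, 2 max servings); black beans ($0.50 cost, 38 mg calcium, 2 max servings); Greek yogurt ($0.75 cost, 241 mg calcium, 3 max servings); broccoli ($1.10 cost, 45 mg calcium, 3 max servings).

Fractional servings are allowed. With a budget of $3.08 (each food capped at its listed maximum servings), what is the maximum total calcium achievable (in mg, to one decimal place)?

786.1 mg

Calcium per dollar: Greek yogurt 321.3, black beans 76, broccoli 40.91, lentils 29.33.
Take 3 servings of Greek yogurt: spends $2.25, +723.0 mg calcium (running total 723.0 mg).
Take 1.66 servings of black beans: spends $0.83, +63.1 mg calcium (running total 786.1 mg).
Greedy by best ratio exhausts the cost allowance optimally: 786.1 mg.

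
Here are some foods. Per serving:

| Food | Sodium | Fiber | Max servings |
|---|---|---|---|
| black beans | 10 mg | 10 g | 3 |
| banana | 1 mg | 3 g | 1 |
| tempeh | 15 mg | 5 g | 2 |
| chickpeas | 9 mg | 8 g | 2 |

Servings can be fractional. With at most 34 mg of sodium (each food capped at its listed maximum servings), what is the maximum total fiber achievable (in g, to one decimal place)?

Fiber per mg sodium: banana 3, black beans 1, chickpeas 0.8889, tempeh 0.3333.
Take 1 serving of banana: uses 1 mg sodium, +3.0 g fiber (running total 3.0 g).
Take 3 servings of black beans: uses 30 mg sodium, +30.0 g fiber (running total 33.0 g).
Take 0.3333 servings of chickpeas: uses 3 mg sodium, +2.7 g fiber (running total 35.7 g).
Greedy by best ratio exhausts the sodium allowance optimally: 35.7 g.

35.7 g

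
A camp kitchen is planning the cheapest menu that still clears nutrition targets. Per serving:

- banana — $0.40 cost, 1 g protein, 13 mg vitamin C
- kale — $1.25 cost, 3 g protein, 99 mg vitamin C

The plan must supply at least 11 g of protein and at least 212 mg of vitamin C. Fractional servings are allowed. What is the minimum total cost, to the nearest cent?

A basic optimal solution has at most two foods positive. Try each food alone and each pair with both targets met exactly.
banana only: max(11/1, 212/13) = 16.31 servings → $6.52.
kale only: max(11/3, 212/99) = 3.667 servings → $4.58.
banana + kale with both tight: 7.55 servings and 1.15 servings → $4.46.
Cheapest feasible corner: $4.46.

$4.46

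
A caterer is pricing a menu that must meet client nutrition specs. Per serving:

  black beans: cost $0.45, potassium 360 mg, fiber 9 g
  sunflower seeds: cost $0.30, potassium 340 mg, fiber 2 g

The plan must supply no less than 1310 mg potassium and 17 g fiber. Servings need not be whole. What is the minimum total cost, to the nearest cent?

Minimising a linear cost over {potassium ≥ 1310, fiber ≥ 17, servings ≥ 0} — the optimum is at a vertex, using one or two foods.
black beans only: max(1310/360, 17/9) = 3.639 servings → $1.64.
sunflower seeds only: max(1310/340, 17/2) = 8.5 servings → $2.55.
black beans + sunflower seeds with both tight: 1.35 servings and 2.423 servings → $1.33.
So the least-cost plan costs $1.33.

$1.33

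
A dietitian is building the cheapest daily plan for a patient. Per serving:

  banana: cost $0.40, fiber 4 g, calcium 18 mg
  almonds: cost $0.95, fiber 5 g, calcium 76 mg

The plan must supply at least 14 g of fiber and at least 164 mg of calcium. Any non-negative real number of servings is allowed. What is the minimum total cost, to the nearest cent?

$2.25

Two binding constraints pin down two serving amounts, so the optimal mix uses at most two foods. The candidates are each food alone (scaled to the tighter of fiber/calcium) and each pair with both constraints tight.
banana only: max(14/4, 164/18) = 9.111 servings → $3.64.
almonds only: max(14/5, 164/76) = 2.8 servings → $2.66.
banana + almonds with both tight: 1.14 servings and 1.888 servings → $2.25.
So the least-cost plan costs $2.25.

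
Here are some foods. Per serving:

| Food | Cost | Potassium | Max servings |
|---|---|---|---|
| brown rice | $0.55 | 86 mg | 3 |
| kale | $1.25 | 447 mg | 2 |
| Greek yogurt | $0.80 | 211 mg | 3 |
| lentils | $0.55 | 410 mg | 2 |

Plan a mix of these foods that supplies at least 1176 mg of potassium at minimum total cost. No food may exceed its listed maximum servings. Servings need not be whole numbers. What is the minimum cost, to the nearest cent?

$2.10

Cost per mg of potassium: lentils $0.0013, kale $0.0028, Greek yogurt $0.0038, brown rice $0.0064.
Take 2 servings of lentils: +820.0 mg potassium for $1.10 (total $1.10, still need 356.0 mg).
Take 0.7964 servings of kale: +356.0 mg potassium for $1.00 (total $2.10, still need 0.0 mg).
Filling from the cheapest source first is optimal under one linear minimum: $2.10.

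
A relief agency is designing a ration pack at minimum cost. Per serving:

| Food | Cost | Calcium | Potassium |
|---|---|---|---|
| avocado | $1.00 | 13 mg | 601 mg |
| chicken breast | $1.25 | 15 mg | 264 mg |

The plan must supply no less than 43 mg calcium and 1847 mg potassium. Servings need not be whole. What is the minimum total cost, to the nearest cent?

With two linear requirements the optimum uses one or two foods; enumerate the corners.
avocado only: max(43/13, 1847/601) = 3.308 servings → $3.31.
chicken breast only: max(43/15, 1847/264) = 6.996 servings → $8.75.
avocado + chicken breast with both tight: 2.929 servings and 0.3281 servings → $3.34.
The minimum over all feasible corners is $3.31.

$3.31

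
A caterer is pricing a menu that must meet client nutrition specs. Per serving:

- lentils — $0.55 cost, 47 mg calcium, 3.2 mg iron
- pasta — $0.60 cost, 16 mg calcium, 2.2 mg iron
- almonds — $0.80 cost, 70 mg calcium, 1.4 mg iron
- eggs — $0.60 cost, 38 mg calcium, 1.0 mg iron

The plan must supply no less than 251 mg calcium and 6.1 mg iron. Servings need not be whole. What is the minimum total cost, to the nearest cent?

$2.87

With two linear requirements the optimum uses one or two foods; enumerate the corners.
lentils only: max(251/47, 6.1/3.2) = 5.34 servings → $2.94.
pasta only: max(251/16, 6.1/2.2) = 15.69 servings → $9.41.
almonds only: max(251/70, 6.1/1.4) = 4.357 servings → $3.49.
eggs only: max(251/38, 6.1/1.0) = 6.605 servings → $3.96.
lentils + pasta with both targets exact would need a negative amount; discard.
lentils + almonds with both tight: 0.4779 servings and 3.265 servings → $2.87.
lentils + eggs: the both-tight solution has a negative serving — not a feasible corner.
pasta + almonds with both tight: 0.5745 servings and 3.454 servings → $3.11.
pasta + eggs: intersection lies outside the first quadrant.
almonds + eggs with both tight: 1.143 servings and 4.5 servings → $3.61.
Cheapest feasible corner: $2.87.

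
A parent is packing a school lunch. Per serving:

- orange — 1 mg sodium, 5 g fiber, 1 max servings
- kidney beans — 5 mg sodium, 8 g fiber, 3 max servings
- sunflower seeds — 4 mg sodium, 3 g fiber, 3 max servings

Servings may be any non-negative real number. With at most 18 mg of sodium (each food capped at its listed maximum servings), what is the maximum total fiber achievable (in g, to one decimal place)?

Fiber per mg sodium: orange 5, kidney beans 1.6, sunflower seeds 0.75.
Take 1 serving of orange: uses 1 mg sodium, +5.0 g fiber (running total 5.0 g).
Take 3 servings of kidney beans: uses 15 mg sodium, +24.0 g fiber (running total 29.0 g).
Take 0.5 servings of sunflower seeds: uses 2 mg sodium, +1.5 g fiber (running total 30.5 g).
Filling greedily by fiber-per-mg sodium is optimal for one linear limit, giving 30.5 g.

30.5 g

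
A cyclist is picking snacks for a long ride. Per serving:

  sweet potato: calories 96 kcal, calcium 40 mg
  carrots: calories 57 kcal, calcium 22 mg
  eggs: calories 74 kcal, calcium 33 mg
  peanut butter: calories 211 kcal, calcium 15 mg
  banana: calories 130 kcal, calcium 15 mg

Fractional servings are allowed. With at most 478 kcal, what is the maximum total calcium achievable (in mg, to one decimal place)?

213.2 mg

Calcium per kcal: eggs 0.4459, sweet potato 0.4167, carrots 0.386, banana 0.1154, peanut butter 0.07109.
With no serving limits, spend the whole calories allowance on eggs: 478 kcal / 74 kcal × 33 mg = 213.2 mg.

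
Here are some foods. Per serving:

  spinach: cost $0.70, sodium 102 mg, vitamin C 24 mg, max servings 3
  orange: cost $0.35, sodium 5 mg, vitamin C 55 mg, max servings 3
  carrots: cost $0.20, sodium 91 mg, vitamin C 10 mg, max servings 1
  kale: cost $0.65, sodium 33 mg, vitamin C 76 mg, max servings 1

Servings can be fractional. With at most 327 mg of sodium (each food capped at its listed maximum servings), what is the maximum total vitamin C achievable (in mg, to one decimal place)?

Vitamin C per mg sodium: orange 11, kale 2.303, spinach 0.2353, carrots 0.1099.
Take 3 servings of orange: uses 15 mg sodium, +165.0 mg vitamin C (running total 165.0 mg).
Take 1 serving of kale: uses 33 mg sodium, +76.0 mg vitamin C (running total 241.0 mg).
Take 2.735 servings of spinach: uses 279 mg sodium, +65.6 mg vitamin C (running total 306.6 mg).
Filling greedily by vitamin C-per-mg sodium is optimal for one linear limit, giving 306.6 mg.

306.6 mg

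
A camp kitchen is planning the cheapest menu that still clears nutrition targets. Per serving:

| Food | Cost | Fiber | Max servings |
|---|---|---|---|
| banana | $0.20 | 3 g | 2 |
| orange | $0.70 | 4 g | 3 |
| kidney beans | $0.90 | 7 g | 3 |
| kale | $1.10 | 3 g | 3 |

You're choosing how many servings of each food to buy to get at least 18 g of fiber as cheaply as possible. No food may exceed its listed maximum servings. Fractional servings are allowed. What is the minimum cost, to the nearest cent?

Cost per g of fiber: banana $0.0667, kidney beans $0.1286, orange $0.1750, kale $0.3667.
Take 2 servings of banana: +6.0 g fiber for $0.40 (total $0.40, still need 12.0 g).
Take 1.714 servings of kidney beans: +12.0 g fiber for $1.54 (total $1.94, still need 0.0 g).
Filling from the cheapest source first is optimal under one linear minimum: $1.94.

$1.94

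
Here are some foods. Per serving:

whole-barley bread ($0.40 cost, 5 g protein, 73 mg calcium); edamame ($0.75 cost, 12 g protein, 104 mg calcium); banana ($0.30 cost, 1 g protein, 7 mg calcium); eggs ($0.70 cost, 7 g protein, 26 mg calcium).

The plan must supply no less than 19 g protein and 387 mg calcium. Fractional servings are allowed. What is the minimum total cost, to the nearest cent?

$2.12

whole-barley bread only: max(19/5, 387/73) = 5.301 servings → $2.12.
edamame only: max(19/12, 387/104) = 3.721 servings → $2.79.
banana only: max(19/1, 387/7) = 55.29 servings → $16.59.
eggs only: max(19/7, 387/26) = 14.88 servings → $10.42.
whole-barley bread + edamame: the both-tight solution has a negative serving — not a feasible corner.
whole-barley bread + banana: the both-tight solution has a negative serving — not a feasible corner.
whole-barley bread + eggs: intersection lies outside the first quadrant.
edamame + banana: the both-tight solution has a negative serving — not a feasible corner.
edamame + eggs: the both-tight solution has a negative serving — not a feasible corner.
banana + eggs with both targets exact would need a negative amount; discard.
Cheapest feasible corner: $2.12.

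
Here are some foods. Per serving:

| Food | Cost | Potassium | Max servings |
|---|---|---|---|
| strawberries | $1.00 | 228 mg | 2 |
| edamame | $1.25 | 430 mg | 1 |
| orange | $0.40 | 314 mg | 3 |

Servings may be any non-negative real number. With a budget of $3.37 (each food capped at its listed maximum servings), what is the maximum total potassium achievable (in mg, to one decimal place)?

1581.8 mg

Potassium per dollar: orange 785, edamame 344, strawberries 228.
Take 3 servings of orange: spends $1.20, +942.0 mg potassium (running total 942.0 mg).
Take 1 serving of edamame: spends $1.25, +430.0 mg potassium (running total 1372.0 mg).
Take 0.92 servings of strawberries: spends $0.92, +209.8 mg potassium (running total 1581.8 mg).
Greedy by best ratio exhausts the cost allowance optimally: 1581.8 mg.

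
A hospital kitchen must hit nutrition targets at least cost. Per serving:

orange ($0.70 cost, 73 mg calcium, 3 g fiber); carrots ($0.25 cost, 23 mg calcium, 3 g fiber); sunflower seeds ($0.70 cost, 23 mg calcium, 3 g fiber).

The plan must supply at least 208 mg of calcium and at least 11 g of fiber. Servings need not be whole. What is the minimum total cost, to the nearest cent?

The cheapest plan sits at a corner of the feasible region — with two constraints it uses at most two foods.
orange only: max(208/73, 11/3) = 3.667 servings → $2.57.
carrots only: max(208/23, 11/3) = 9.043 servings → $2.26.
sunflower seeds only: max(208/23, 11/3) = 9.043 servings → $6.33.
orange + carrots with both tight: 2.473 servings and 1.193 servings → $2.03.
orange + sunflower seeds with both tight: 2.473 servings and 1.193 servings → $2.57.
carrots + sunflower seeds (both tight): parallel constraints — no distinct corner.
So the least-cost plan costs $2.03.

$2.03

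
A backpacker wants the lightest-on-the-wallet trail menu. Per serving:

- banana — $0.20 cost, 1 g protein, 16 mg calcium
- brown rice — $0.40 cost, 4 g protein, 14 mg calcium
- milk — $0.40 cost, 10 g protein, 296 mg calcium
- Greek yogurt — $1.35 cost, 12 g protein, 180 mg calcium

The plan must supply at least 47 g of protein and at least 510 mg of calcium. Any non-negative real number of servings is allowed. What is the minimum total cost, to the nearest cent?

Compare the cost at each extreme point of the feasible region.
banana only: max(47/1, 510/16) = 47 servings → $9.40.
brown rice only: max(47/4, 510/14) = 36.43 servings → $14.57.
milk only: max(47/10, 510/296) = 4.7 servings → $1.88.
Greek yogurt only: max(47/12, 510/180) = 3.917 servings → $5.29.
banana + brown rice with both tight: 27.64 servings and 4.84 servings → $7.46.
banana + milk: intersection lies outside the first quadrant.
banana + Greek yogurt: intersection lies outside the first quadrant.
brown rice + milk with both tight: 8.441 servings and 1.324 servings → $3.91.
brown rice + Greek yogurt with both tight: 4.239 servings and 2.504 servings → $5.08.
milk + Greek yogurt: the both-tight solution has a negative serving — not a feasible corner.
So the least-cost plan costs $1.88.

$1.88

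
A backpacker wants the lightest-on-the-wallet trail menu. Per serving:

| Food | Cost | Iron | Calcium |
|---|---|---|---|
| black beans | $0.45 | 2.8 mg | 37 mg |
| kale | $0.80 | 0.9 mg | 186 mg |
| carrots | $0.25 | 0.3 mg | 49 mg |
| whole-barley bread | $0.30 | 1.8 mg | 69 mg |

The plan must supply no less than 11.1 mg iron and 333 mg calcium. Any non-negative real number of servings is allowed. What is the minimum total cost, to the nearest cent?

$1.83

With two linear requirements the optimum uses one or two foods; enumerate the corners.
black beans only: max(11.1/2.8, 333/37) = 9 servings → $4.05.
kale only: max(11.1/0.9, 333/186) = 12.33 servings → $9.87.
carrots only: max(11.1/0.3, 333/49) = 37 servings → $9.25.
whole-barley bread only: max(11.1/1.8, 333/69) = 6.167 servings → $1.85.
black beans + kale with both tight: 3.62 servings and 1.07 servings → $2.49.
black beans + carrots with both tight: 3.521 servings and 4.137 servings → $2.62.
black beans + whole-barley bread with both tight: 1.315 servings and 4.121 servings → $1.83.
kale + carrots: the both-tight solution has a negative serving — not a feasible corner.
kale + whole-barley bread: intersection lies outside the first quadrant.
carrots + whole-barley bread with both targets exact would need a negative amount; discard.
Cheapest feasible corner: $1.83.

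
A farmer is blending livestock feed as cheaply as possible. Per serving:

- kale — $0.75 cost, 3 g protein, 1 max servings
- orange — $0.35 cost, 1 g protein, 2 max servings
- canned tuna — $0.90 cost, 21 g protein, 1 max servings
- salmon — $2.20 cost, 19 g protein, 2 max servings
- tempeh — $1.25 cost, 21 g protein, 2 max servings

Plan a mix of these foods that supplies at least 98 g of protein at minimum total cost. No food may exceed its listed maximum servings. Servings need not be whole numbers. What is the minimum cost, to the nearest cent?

Cost per g of protein: canned tuna $0.0429, tempeh $0.0595, salmon $0.1158, kale $0.2500, orange $0.3500.
Take 1 serving of canned tuna: +21.0 g protein for $0.90 (total $0.90, still need 77.0 g).
Take 2 servings of tempeh: +42.0 g protein for $2.50 (total $3.40, still need 35.0 g).
Take 1.842 servings of salmon: +35.0 g protein for $4.05 (total $7.45, still need 0.0 g).
Greedy by cheapest-per-g is optimal for a single linear constraint, so the minimum cost is $7.45.

$7.45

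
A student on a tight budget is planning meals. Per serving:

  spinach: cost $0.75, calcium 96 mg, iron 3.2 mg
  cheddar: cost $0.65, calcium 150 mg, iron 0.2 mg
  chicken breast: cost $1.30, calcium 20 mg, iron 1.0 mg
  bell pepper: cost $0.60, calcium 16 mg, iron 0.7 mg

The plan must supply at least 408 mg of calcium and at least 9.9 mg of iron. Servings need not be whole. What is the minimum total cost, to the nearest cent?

Compare the cost at each extreme point of the feasible region.
spinach only: max(408/96, 9.9/3.2) = 4.25 servings → $3.19.
cheddar only: max(408/150, 9.9/0.2) = 49.5 servings → $32.17.
chicken breast only: max(408/20, 9.9/1.0) = 20.4 servings → $26.52.
bell pepper only: max(408/16, 9.9/0.7) = 25.5 servings → $15.30.
spinach + cheddar with both tight: 3.046 servings and 0.7708 servings → $2.79.
spinach + chicken breast: the both-tight solution has a negative serving — not a feasible corner.
spinach + bell pepper: intersection lies outside the first quadrant.
cheddar + chicken breast with both tight: 1.438 servings and 9.612 servings → $13.43.
cheddar + bell pepper with both tight: 1.25 servings and 13.79 servings → $9.08.
chicken breast + bell pepper: the both-tight solution has a negative serving — not a feasible corner.
So the least-cost plan costs $2.79.

$2.79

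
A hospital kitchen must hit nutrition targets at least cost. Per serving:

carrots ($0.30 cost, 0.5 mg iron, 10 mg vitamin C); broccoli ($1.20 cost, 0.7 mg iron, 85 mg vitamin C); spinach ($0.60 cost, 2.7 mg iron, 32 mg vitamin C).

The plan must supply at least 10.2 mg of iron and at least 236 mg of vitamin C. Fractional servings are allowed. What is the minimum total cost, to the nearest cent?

At the optimum either one food covers both requirements or two foods hit both targets exactly; no other combination can be cheaper.
carrots only: max(10.2/0.5, 236/10) = 23.6 servings → $7.08.
broccoli only: max(10.2/0.7, 236/85) = 14.57 servings → $17.49.
spinach only: max(10.2/2.7, 236/32) = 7.375 servings → $4.42.
carrots + broccoli with both tight: 19.77 servings and 0.4507 servings → $6.47.
carrots + spinach: the both-tight solution has a negative serving — not a feasible corner.
broccoli + spinach with both tight: 1.501 servings and 3.389 servings → $3.83.
Cheapest feasible corner: $3.83.

$3.83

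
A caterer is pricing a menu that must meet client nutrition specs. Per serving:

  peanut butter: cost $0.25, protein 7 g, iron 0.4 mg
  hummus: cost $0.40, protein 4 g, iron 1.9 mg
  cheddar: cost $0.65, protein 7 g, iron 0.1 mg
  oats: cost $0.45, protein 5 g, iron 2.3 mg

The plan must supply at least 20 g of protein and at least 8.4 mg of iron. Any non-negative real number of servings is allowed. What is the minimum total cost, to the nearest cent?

$1.69

Two binding constraints pin down two serving amounts, so the optimal mix uses at most two foods. The candidates are each food alone (scaled to the tighter of protein/iron) and each pair with both constraints tight.
peanut butter only: max(20/7, 8.4/0.4) = 21 servings → $5.25.
hummus only: max(20/4, 8.4/1.9) = 5 servings → $2.00.
cheddar only: max(20/7, 8.4/0.1) = 84 servings → $54.60.
oats only: max(20/5, 8.4/2.3) = 4 servings → $1.80.
peanut butter + hummus with both tight: 0.3761 servings and 4.342 servings → $1.83.
peanut butter + cheddar with both targets exact would need a negative amount; discard.
peanut butter + oats with both tight: 0.2837 servings and 3.603 servings → $1.69.
hummus + cheddar with both tight: 4.403 servings and 0.3411 servings → $1.98.
hummus + oats with both targets exact would need a negative amount; discard.
cheddar + oats with both tight: 0.2564 servings and 3.641 servings → $1.81.
Cheapest feasible corner: $1.69.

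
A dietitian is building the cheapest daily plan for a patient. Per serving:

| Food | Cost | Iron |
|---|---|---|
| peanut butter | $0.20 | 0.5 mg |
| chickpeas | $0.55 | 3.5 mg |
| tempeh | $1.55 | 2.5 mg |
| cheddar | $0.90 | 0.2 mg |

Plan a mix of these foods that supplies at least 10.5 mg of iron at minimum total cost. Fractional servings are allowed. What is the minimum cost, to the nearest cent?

Cost per mg of iron: chickpeas $0.1571, peanut butter $0.4000, tempeh $0.6200, cheddar $4.5000.
With no serving limits, use only chickpeas: 10.5 mg / 3.5 mg = 3 servings × $0.55 = $1.65.

$1.65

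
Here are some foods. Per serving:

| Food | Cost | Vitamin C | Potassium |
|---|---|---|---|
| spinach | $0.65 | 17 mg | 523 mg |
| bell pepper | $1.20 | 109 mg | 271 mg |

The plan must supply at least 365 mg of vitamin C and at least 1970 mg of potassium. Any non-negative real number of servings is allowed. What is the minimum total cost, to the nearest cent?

$5.04

A basic optimal solution has at most two foods positive. Try each food alone and each pair with both targets met exactly.
spinach only: max(365/17, 1970/523) = 21.47 servings → $13.96.
bell pepper only: max(365/109, 1970/271) = 7.269 servings → $8.72.
spinach + bell pepper with both tight: 2.21 servings and 3.004 servings → $5.04.
So the least-cost plan costs $5.04.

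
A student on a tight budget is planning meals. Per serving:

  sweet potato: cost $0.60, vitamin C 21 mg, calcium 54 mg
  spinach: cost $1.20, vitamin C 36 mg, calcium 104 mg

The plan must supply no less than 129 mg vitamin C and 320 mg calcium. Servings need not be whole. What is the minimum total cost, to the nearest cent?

An LP optimum is at a vertex; with two nutrient constraints at most two foods are used. Check each candidate.
sweet potato only: max(129/21, 320/54) = 6.143 servings → $3.69.
spinach only: max(129/36, 320/104) = 3.583 servings → $4.30.
sweet potato + spinach with both targets exact would need a negative amount; discard.
The minimum over all feasible corners is $3.69.

$3.69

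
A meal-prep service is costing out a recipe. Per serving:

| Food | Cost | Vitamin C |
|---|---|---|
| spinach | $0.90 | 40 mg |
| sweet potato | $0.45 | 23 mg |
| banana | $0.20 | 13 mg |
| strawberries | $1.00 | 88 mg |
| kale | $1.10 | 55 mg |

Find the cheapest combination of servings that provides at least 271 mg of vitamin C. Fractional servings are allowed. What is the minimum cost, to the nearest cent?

$3.08

Cost per mg of vitamin C: strawberries $0.0114, banana $0.0154, sweet potato $0.0196, kale $0.0200, spinach $0.0225.
With no serving limits, use only strawberries: 271 mg / 88 mg = 3.08 servings × $1.00 = $3.08.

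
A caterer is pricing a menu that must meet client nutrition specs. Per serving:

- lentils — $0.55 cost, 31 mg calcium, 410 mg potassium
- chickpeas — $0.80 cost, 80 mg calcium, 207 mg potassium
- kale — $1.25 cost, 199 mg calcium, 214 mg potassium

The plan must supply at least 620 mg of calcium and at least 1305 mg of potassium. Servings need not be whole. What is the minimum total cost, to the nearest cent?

Minimising a linear cost over {calcium ≥ 620, potassium ≥ 1305, servings ≥ 0} — the optimum is at a vertex, using one or two foods.
lentils only: max(620/31, 1305/410) = 20 servings → $11.00.
chickpeas only: max(620/80, 1305/207) = 7.75 servings → $6.20.
kale only: max(620/199, 1305/214) = 6.098 servings → $7.62.
lentils + chickpeas with both targets exact would need a negative amount; discard.
lentils + kale with both tight: 1.695 servings and 2.852 servings → $4.50.
chickpeas + kale with both tight: 5.276 servings and 0.9945 servings → $5.46.
Cheapest feasible corner: $4.50.

$4.50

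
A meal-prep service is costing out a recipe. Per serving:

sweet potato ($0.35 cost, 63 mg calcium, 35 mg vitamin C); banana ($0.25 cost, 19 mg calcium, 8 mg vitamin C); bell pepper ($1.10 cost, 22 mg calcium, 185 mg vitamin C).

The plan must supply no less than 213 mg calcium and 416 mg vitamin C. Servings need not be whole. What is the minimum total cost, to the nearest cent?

sweet potato only: max(213/63, 416/35) = 11.89 servings → $4.16.
banana only: max(213/19, 416/8) = 52 servings → $13.00.
bell pepper only: max(213/22, 416/185) = 9.682 servings → $10.65.
sweet potato + banana: the both-tight solution has a negative serving — not a feasible corner.
sweet potato + bell pepper with both tight: 2.779 servings and 1.723 servings → $2.87.
banana + bell pepper with both tight: 9.06 servings and 1.857 servings → $4.31.
Cheapest feasible corner: $2.87.

$2.87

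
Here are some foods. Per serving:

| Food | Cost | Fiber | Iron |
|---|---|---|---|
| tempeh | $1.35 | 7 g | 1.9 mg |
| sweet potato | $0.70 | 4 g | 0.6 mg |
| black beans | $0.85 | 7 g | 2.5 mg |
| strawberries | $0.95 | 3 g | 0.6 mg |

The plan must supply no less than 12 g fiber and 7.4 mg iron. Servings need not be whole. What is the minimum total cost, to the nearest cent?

The cheapest plan sits at a corner of the feasible region — with two constraints it uses at most two foods.
tempeh only: max(12/7, 7.4/1.9) = 3.895 servings → $5.26.
sweet potato only: max(12/4, 7.4/0.6) = 12.33 servings → $8.63.
black beans only: max(12/7, 7.4/2.5) = 2.96 servings → $2.52.
strawberries only: max(12/3, 7.4/0.6) = 12.33 servings → $11.72.
tempeh + sweet potato: intersection lies outside the first quadrant.
tempeh + black beans: intersection lies outside the first quadrant.
tempeh + strawberries: intersection lies outside the first quadrant.
sweet potato + black beans with both targets exact would need a negative amount; discard.
sweet potato + strawberries: the both-tight solution has a negative serving — not a feasible corner.
black beans + strawberries with both targets exact would need a negative amount; discard.
Cheapest feasible corner: $2.52.

$2.52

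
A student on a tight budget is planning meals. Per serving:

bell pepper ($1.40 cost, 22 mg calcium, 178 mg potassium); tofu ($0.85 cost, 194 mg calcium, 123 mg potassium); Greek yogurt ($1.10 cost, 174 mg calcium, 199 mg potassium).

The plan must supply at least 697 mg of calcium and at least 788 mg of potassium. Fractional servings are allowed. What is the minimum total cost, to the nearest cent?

bell pepper only: max(697/22, 788/178) = 31.68 servings → $44.35.
tofu only: max(697/194, 788/123) = 6.407 servings → $5.45.
Greek yogurt only: max(697/174, 788/199) = 4.006 servings → $4.41.
bell pepper + tofu with both tight: 2.11 servings and 3.354 servings → $5.80.
bell pepper + Greek yogurt with both targets exact would need a negative amount; discard.
tofu + Greek yogurt with both tight: 0.09248 servings and 3.903 servings → $4.37.
The minimum over all feasible corners is $4.37.

$4.37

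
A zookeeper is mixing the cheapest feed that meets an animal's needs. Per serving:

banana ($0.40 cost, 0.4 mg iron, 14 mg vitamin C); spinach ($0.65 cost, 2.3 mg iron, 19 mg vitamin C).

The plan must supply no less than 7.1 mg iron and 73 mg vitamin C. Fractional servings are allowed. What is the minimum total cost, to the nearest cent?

$2.39

banana only: max(7.1/0.4, 73/14) = 17.75 servings → $7.10.
spinach only: max(7.1/2.3, 73/19) = 3.842 servings → $2.50.
banana + spinach with both tight: 1.341 servings and 2.854 servings → $2.39.
Cheapest feasible corner: $2.39.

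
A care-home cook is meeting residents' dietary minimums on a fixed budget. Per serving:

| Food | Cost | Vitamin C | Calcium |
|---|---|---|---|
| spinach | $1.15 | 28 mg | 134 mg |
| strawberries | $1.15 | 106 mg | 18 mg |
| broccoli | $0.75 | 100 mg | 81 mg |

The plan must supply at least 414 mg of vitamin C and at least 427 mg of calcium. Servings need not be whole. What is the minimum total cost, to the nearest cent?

Check every corner: each single food scaled to meet both minima, and each pair solved so both constraints bind.
spinach only: max(414/28, 427/134) = 14.79 servings → $17.00.
strawberries only: max(414/106, 427/18) = 23.72 servings → $27.28.
broccoli only: max(414/100, 427/81) = 5.272 servings → $3.95.
spinach + strawberries with both tight: 2.76 servings and 3.177 servings → $6.83.
spinach + broccoli with both tight: 0.8234 servings and 3.909 servings → $3.88.
strawberries + broccoli with both targets exact would need a negative amount; discard.
Cheapest feasible corner: $3.88.

$3.88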